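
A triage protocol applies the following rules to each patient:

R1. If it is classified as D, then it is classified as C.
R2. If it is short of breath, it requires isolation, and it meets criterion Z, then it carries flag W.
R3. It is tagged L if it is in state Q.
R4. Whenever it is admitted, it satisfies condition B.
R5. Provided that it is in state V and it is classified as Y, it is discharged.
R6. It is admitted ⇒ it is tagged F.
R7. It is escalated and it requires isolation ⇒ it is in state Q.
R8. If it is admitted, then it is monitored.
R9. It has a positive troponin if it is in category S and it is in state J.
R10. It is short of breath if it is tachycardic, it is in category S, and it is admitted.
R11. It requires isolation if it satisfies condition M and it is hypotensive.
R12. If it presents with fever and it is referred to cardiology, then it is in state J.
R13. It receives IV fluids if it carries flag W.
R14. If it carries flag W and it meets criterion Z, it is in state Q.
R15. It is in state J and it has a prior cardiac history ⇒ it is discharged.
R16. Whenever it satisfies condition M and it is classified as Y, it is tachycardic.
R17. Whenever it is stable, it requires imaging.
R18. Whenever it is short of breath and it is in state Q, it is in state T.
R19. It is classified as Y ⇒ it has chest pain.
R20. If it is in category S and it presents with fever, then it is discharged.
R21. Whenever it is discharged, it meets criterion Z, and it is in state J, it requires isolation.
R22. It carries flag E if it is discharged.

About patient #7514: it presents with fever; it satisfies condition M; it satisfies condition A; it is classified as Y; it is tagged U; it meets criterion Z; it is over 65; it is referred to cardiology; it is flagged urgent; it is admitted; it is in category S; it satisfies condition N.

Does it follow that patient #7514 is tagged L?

Yes

By R12 (it presents with fever, it is referred to cardiology): it is in state J.
By R16 (it satisfies condition M, it is classified as Y): it is tachycardic.
By R20 (it is in category S, it presents with fever): it is discharged.
By R21 (it is discharged, it meets criterion Z, it is in state J): it requires isolation.
By R10 (it is tachycardic, it is in category S, it is admitted): it is short of breath.
By R2 (it is short of breath, it requires isolation, it meets criterion Z): it carries flag W.
By R14 (it carries flag W, it meets criterion Z): it is in state Q.
By R3 (it is in state Q): it is tagged L.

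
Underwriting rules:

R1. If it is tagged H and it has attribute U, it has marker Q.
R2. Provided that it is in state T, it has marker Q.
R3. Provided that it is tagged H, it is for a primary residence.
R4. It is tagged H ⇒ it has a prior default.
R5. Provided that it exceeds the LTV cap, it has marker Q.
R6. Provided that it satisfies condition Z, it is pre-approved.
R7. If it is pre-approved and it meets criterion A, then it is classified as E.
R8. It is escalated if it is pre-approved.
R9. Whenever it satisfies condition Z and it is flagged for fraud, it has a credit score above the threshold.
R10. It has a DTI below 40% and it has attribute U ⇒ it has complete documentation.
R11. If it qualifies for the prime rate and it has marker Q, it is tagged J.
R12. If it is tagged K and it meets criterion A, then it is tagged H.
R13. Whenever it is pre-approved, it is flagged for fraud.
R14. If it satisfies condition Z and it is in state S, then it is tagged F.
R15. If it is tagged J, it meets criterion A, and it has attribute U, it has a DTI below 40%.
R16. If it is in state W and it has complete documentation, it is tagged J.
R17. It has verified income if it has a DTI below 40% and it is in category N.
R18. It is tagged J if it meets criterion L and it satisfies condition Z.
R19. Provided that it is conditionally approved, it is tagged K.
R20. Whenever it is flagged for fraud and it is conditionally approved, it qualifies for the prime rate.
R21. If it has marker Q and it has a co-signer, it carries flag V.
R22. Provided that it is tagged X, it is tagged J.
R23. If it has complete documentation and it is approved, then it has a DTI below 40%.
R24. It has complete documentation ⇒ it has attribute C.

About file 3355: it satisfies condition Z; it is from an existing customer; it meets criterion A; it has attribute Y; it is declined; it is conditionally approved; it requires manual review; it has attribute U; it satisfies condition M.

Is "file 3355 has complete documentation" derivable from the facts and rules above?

Yes

By R6 (it satisfies condition Z): it is pre-approved.
By R13 (it is pre-approved): it is flagged for fraud.
By R19 (it is conditionally approved): it is tagged K.
By R20 (it is flagged for fraud, it is conditionally approved): it qualifies for the prime rate.
By R12 (it is tagged K, it meets criterion A): it is tagged H.
By R1 (it is tagged H, it has attribute U): it has marker Q.
By R11 (it qualifies for the prime rate, it has marker Q): it is tagged J.
By R15 (it is tagged J, it meets criterion A, it has attribute U): it has a DTI below 40%.
By R10 (it has a DTI below 40%, it has attribute U): it has complete documentation.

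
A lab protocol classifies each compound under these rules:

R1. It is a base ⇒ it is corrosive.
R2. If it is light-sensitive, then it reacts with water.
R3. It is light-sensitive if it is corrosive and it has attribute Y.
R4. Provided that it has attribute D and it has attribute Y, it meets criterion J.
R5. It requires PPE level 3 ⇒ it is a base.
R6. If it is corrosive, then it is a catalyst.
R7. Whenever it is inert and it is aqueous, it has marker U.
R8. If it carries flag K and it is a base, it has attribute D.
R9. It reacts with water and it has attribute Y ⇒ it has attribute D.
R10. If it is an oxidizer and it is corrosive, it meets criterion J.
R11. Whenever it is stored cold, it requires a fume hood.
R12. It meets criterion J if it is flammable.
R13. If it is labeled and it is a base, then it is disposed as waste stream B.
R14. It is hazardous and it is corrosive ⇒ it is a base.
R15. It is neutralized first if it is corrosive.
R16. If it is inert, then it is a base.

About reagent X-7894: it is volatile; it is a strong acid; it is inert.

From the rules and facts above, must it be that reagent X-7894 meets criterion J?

No

Forward chaining from the given facts derives: is a base, is corrosive, is a catalyst, is neutralized first.
Rules concluding "it meets criterion J": R4 needs "it has attribute D"; R10 needs "it is an oxidizer"; R12 needs "it is flammable" — none of these are established.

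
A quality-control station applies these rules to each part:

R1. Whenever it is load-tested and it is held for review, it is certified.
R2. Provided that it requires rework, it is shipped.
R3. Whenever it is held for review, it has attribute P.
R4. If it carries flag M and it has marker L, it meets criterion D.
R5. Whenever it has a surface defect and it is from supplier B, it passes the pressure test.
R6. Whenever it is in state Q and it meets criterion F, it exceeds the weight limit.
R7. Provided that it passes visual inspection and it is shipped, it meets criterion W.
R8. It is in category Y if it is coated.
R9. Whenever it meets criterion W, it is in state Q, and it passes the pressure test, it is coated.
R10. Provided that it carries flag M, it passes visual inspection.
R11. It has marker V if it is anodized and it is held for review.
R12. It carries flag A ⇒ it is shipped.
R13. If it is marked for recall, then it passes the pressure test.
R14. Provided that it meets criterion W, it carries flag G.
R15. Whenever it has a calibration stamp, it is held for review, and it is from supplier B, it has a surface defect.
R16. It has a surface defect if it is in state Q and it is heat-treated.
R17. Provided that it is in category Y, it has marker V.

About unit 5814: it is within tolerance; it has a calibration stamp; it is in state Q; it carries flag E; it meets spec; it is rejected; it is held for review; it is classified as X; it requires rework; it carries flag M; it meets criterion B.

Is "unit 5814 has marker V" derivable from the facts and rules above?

Forward chaining from the given facts derives: is shipped, has attribute P, passes visual inspection, meets criterion W, carries flag G.
Rules concluding "it has marker V": R11 needs "it is anodized"; R17 needs "it is in category Y" — none of these are established.

No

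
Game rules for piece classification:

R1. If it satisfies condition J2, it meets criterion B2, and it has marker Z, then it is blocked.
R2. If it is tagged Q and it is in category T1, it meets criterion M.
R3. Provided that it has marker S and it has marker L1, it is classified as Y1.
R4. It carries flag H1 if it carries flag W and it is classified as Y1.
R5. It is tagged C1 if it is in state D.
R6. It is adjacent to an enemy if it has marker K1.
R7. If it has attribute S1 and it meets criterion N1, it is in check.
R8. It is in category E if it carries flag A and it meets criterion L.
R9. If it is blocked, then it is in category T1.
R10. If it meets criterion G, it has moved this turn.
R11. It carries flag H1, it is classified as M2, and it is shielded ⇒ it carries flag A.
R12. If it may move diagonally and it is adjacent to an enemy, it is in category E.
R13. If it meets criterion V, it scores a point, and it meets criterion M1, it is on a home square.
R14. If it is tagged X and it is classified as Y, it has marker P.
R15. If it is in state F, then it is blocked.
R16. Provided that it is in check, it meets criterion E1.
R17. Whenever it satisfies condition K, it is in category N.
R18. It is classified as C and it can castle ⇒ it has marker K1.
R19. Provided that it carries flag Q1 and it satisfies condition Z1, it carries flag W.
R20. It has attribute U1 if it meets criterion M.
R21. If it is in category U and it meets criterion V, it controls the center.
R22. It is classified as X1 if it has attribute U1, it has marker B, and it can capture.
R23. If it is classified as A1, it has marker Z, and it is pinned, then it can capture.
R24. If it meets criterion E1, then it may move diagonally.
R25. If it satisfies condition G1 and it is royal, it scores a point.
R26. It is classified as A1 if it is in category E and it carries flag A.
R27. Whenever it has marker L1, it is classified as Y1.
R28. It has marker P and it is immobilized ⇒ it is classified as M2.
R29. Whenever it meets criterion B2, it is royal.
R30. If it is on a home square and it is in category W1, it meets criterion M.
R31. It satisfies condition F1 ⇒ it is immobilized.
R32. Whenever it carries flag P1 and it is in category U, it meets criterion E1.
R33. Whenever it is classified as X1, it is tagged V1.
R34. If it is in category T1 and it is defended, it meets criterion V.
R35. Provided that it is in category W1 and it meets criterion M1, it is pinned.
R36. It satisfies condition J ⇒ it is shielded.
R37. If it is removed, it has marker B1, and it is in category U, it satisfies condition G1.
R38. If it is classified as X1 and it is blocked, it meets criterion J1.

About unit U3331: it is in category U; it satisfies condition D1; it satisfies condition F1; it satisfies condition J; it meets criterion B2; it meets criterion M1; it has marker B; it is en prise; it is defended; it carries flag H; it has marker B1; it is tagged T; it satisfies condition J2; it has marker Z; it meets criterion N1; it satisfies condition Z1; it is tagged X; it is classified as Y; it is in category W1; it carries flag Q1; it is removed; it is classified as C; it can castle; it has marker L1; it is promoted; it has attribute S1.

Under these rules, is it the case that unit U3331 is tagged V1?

By R1 (it satisfies condition J2, it meets criterion B2, it has marker Z): it is blocked.
By R7 (it has attribute S1, it meets criterion N1): it is in check.
By R9 (it is blocked): it is in category T1.
By R14 (it is tagged X, it is classified as Y): it has marker P.
By R16 (it is in check): it meets criterion E1.
By R18 (it is classified as C, it can castle): it has marker K1.
By R19 (it carries flag Q1, it satisfies condition Z1): it carries flag W.
By R24 (it meets criterion E1): it may move diagonally.
By R27 (it has marker L1): it is classified as Y1.
By R29 (it meets criterion B2): it is royal.
By R31 (it satisfies condition F1): it is immobilized.
By R34 (it is in category T1, it is defended): it meets criterion V.
By R35 (it is in category W1, it meets criterion M1): it is pinned.
By R36 (it satisfies condition J): it is shielded.
By R37 (it is removed, it has marker B1, it is in category U): it satisfies condition G1.
By R4 (it carries flag W, it is classified as Y1): it carries flag H1.
By R6 (it has marker K1): it is adjacent to an enemy.
By R12 (it may move diagonally, it is adjacent to an enemy): it is in category E.
By R25 (it satisfies condition G1, it is royal): it scores a point.
By R28 (it has marker P, it is immobilized): it is classified as M2.
By R11 (it carries flag H1, it is classified as M2, it is shielded): it carries flag A.
By R13 (it meets criterion V, it scores a point, it meets criterion M1): it is on a home square.
By R26 (it is in category E, it carries flag A): it is classified as A1.
By R30 (it is on a home square, it is in category W1): it meets criterion M.
By R20 (it meets criterion M): it has attribute U1.
By R23 (it is classified as A1, it has marker Z, it is pinned): it can capture.
By R22 (it has attribute U1, it has marker B, it can capture): it is classified as X1.
By R33 (it is classified as X1): it is tagged V1.

Yes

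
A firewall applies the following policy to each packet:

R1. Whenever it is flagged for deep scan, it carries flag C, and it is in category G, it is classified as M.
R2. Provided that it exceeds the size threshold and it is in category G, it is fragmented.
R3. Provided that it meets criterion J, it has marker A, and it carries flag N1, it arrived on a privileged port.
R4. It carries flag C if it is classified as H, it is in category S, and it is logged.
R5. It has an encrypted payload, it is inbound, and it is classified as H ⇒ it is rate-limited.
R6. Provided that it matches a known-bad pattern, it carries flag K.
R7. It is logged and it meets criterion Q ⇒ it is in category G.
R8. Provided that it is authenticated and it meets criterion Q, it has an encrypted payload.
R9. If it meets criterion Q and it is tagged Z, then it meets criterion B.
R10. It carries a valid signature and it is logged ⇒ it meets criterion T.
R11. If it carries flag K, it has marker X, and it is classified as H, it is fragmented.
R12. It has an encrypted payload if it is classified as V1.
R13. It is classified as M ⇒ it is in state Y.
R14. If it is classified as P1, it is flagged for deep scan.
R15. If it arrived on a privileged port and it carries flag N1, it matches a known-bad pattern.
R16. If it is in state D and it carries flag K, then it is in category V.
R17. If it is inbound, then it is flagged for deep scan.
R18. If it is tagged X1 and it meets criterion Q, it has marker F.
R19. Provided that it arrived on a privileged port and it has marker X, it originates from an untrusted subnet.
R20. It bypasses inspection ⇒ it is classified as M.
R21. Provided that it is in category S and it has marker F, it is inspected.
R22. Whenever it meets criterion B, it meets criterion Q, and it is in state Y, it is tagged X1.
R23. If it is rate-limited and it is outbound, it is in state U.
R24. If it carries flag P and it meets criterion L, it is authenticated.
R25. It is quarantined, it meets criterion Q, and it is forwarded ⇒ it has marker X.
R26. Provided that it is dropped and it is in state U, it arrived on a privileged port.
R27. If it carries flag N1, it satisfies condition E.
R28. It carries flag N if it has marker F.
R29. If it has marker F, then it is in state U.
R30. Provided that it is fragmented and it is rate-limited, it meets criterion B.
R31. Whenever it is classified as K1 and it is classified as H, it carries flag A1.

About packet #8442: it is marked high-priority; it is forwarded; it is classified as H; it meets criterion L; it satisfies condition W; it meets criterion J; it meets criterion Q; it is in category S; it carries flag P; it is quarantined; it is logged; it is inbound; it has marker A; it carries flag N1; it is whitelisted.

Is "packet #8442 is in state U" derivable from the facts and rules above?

Yes

By R3 (it meets criterion J, it has marker A, it carries flag N1): it arrived on a privileged port.
By R4 (it is classified as H, it is in category S, it is logged): it carries flag C.
By R7 (it is logged, it meets criterion Q): it is in category G.
By R15 (it arrived on a privileged port, it carries flag N1): it matches a known-bad pattern.
By R17 (it is inbound): it is flagged for deep scan.
By R24 (it carries flag P, it meets criterion L): it is authenticated.
By R25 (it is quarantined, it meets criterion Q, it is forwarded): it has marker X.
By R1 (it is flagged for deep scan, it carries flag C, it is in category G): it is classified as M.
By R6 (it matches a known-bad pattern): it carries flag K.
By R8 (it is authenticated, it meets criterion Q): it has an encrypted payload.
By R11 (it carries flag K, it has marker X, it is classified as H): it is fragmented.
By R13 (it is classified as M): it is in state Y.
By R5 (it has an encrypted payload, it is inbound, it is classified as H): it is rate-limited.
By R30 (it is fragmented, it is rate-limited): it meets criterion B.
By R22 (it meets criterion B, it meets criterion Q, it is in state Y): it is tagged X1.
By R18 (it is tagged X1, it meets criterion Q): it has marker F.
By R29 (it has marker F): it is in state U.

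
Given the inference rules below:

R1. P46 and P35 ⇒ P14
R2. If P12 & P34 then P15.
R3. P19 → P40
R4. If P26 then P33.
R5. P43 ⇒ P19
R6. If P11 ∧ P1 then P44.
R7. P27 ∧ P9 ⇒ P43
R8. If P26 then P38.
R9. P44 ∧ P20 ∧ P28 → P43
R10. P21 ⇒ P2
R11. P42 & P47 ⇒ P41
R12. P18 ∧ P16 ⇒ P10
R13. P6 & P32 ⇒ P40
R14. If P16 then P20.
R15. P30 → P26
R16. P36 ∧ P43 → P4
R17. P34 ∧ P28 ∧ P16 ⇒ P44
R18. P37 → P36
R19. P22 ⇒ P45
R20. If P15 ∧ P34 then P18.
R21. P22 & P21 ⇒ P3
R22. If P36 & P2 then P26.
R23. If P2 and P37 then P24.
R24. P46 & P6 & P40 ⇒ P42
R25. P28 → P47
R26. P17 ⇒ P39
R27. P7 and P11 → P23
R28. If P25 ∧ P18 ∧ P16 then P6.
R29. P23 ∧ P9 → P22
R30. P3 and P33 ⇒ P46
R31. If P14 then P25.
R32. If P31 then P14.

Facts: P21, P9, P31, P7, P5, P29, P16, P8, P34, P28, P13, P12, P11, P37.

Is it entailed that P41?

Yes

P15  (by R2: P12, P34)
P2  (by R10: P21)
P20  (by R14: P16)
P44  (by R17: P34, P28, P16)
P36  (by R18: P37)
P18  (by R20: P15, P34)
P26  (by R22: P36, P2)
P47  (by R25: P28)
P23  (by R27: P7, P11)
P22  (by R29: P23, P9)
P14  (by R32: P31)
P33  (by R4: P26)
P43  (by R9: P44, P20, P28)
P3  (by R21: P22, P21)
P46  (by R30: P3, P33)
P25  (by R31: P14)
P19  (by R5: P43)
P6  (by R28: P25, P18, P16)
P40  (by R3: P19)
P42  (by R24: P46, P6, P40)
P41  (by R11: P42, P47)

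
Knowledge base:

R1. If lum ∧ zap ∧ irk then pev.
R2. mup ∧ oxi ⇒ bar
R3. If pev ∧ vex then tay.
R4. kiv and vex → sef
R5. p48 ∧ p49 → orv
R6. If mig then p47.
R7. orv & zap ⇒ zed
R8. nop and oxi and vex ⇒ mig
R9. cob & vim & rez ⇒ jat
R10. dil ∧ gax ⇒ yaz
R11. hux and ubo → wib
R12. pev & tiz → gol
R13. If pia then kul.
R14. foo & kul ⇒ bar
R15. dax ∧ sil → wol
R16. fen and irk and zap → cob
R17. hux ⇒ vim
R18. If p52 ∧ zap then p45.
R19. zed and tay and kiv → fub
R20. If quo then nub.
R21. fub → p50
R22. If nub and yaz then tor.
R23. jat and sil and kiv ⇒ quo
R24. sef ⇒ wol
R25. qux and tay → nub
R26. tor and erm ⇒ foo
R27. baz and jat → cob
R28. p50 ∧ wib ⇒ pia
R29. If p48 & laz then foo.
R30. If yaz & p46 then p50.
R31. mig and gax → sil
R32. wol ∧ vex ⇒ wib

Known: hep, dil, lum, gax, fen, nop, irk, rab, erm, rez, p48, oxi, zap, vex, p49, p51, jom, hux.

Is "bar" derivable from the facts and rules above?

No

Forward chaining from the given facts derives: pev, tay, orv, zed, mig, yaz, cob, vim, sil, p47, jat.
Rules concluding bar: R2 needs mup; R14 needs foo — none of these are established.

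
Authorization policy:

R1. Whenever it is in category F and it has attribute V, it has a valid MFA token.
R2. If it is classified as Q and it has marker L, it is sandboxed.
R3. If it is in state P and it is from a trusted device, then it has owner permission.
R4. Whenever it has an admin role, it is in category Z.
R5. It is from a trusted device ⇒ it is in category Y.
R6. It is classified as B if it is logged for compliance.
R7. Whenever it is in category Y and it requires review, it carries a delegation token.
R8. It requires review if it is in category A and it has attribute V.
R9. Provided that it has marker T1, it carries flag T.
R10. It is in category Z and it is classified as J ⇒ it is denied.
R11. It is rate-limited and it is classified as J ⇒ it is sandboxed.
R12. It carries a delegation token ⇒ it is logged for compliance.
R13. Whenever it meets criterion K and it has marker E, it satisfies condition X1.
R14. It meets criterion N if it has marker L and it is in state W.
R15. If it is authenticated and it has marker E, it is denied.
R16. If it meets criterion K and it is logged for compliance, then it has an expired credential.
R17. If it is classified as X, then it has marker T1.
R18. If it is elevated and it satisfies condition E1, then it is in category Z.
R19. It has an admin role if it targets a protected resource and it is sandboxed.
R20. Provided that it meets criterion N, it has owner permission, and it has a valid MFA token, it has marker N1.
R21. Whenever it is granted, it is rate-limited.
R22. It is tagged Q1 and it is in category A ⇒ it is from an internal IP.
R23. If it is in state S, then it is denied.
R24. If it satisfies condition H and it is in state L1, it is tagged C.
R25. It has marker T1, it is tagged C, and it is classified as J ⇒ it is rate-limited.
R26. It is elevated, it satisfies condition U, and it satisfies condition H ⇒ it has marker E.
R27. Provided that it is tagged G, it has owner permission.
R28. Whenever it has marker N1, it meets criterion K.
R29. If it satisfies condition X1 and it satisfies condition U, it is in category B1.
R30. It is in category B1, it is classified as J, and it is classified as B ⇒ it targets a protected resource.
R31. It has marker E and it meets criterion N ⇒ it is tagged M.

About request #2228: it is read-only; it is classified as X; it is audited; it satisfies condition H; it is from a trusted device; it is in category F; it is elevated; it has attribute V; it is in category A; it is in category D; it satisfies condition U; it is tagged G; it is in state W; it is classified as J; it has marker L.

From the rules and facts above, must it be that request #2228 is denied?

No

Forward chaining from the given facts derives: has a valid MFA token, is in category Y, requires review, meets criterion N, has marker T1, has marker E, has owner permission, is tagged M, carries a delegation token, carries flag T, is logged for compliance, has marker N1, meets criterion K, is classified as B, satisfies condition X1, has an expired credential, is in category B1, targets a protected resource.
Rules concluding "it is denied": R10 needs "it is in category Z"; R15 needs "it is authenticated"; R23 needs "it is in state S" — none of these are established.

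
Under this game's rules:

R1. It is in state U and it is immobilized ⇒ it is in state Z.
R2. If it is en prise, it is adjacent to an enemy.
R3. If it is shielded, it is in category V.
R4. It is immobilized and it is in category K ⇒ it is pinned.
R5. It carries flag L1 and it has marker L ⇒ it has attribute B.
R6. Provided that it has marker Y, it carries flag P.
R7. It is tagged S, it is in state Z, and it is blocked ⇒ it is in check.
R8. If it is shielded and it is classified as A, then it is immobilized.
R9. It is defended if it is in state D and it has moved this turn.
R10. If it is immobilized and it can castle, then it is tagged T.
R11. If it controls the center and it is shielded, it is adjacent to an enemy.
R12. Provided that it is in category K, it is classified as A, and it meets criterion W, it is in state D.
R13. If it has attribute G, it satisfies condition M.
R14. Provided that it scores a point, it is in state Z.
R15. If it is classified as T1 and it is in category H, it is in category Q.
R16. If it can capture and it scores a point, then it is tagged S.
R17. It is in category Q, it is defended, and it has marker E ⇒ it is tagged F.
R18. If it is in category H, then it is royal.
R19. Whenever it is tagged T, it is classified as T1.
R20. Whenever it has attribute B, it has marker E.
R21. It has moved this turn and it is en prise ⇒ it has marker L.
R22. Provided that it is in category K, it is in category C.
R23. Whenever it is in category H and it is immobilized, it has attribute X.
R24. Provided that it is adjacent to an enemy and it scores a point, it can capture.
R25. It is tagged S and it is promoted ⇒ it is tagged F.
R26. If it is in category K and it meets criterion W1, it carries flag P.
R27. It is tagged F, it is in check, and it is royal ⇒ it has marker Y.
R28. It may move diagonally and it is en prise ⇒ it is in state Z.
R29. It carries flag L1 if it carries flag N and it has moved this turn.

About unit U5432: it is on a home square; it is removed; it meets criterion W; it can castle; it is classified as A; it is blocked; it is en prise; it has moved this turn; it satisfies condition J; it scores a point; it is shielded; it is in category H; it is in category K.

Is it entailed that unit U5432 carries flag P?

No

Forward chaining from the given facts derives: is adjacent to an enemy, is in category V, is immobilized, is tagged T, is in state D, is in state Z, is royal, is classified as T1, has marker L, is in category C, has attribute X, can capture, is pinned, is defended, is in category Q, is tagged S, is in check.
Rules concluding "it carries flag P": R6 needs "it has marker Y"; R26 needs "it meets criterion W1" — none of these are established.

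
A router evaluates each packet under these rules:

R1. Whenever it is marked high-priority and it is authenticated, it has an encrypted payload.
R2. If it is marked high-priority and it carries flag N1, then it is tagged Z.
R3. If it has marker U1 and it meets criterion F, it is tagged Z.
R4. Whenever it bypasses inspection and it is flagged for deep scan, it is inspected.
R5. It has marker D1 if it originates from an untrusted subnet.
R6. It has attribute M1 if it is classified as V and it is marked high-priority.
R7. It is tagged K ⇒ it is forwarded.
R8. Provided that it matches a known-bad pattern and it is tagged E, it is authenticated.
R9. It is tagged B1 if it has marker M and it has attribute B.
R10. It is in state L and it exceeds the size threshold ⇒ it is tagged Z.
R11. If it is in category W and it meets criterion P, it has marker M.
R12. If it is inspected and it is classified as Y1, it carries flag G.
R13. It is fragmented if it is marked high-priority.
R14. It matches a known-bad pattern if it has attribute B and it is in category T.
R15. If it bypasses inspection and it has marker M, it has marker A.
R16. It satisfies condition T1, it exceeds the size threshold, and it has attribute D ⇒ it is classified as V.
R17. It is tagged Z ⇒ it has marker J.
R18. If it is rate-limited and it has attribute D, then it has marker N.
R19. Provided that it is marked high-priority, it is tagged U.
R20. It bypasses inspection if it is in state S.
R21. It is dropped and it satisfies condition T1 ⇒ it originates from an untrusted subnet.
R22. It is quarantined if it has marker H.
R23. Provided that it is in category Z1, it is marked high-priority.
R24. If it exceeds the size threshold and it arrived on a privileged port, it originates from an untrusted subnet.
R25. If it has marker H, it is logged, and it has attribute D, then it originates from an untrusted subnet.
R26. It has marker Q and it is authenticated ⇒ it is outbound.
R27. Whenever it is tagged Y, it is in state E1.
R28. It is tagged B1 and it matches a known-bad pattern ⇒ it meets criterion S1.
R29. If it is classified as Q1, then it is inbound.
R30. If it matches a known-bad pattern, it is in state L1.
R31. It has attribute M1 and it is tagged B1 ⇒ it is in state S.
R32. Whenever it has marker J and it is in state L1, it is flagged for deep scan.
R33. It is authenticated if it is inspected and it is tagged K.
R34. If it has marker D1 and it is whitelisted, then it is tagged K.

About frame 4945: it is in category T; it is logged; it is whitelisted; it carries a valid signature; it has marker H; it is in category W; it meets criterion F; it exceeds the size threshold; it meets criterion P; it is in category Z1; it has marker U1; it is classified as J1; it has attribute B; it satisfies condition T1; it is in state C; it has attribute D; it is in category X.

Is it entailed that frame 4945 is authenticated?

Yes

By R3 (it has marker U1, it meets criterion F): it is tagged Z.
By R11 (it is in category W, it meets criterion P): it has marker M.
By R14 (it has attribute B, it is in category T): it matches a known-bad pattern.
By R16 (it satisfies condition T1, it exceeds the size threshold, it has attribute D): it is classified as V.
By R17 (it is tagged Z): it has marker J.
By R23 (it is in category Z1): it is marked high-priority.
By R25 (it has marker H, it is logged, it has attribute D): it originates from an untrusted subnet.
By R30 (it matches a known-bad pattern): it is in state L1.
By R32 (it has marker J, it is in state L1): it is flagged for deep scan.
By R5 (it originates from an untrusted subnet): it has marker D1.
By R6 (it is classified as V, it is marked high-priority): it has attribute M1.
By R9 (it has marker M, it has attribute B): it is tagged B1.
By R31 (it has attribute M1, it is tagged B1): it is in state S.
By R34 (it has marker D1, it is whitelisted): it is tagged K.
By R20 (it is in state S): it bypasses inspection.
By R4 (it bypasses inspection, it is flagged for deep scan): it is inspected.
By R33 (it is inspected, it is tagged K): it is authenticated.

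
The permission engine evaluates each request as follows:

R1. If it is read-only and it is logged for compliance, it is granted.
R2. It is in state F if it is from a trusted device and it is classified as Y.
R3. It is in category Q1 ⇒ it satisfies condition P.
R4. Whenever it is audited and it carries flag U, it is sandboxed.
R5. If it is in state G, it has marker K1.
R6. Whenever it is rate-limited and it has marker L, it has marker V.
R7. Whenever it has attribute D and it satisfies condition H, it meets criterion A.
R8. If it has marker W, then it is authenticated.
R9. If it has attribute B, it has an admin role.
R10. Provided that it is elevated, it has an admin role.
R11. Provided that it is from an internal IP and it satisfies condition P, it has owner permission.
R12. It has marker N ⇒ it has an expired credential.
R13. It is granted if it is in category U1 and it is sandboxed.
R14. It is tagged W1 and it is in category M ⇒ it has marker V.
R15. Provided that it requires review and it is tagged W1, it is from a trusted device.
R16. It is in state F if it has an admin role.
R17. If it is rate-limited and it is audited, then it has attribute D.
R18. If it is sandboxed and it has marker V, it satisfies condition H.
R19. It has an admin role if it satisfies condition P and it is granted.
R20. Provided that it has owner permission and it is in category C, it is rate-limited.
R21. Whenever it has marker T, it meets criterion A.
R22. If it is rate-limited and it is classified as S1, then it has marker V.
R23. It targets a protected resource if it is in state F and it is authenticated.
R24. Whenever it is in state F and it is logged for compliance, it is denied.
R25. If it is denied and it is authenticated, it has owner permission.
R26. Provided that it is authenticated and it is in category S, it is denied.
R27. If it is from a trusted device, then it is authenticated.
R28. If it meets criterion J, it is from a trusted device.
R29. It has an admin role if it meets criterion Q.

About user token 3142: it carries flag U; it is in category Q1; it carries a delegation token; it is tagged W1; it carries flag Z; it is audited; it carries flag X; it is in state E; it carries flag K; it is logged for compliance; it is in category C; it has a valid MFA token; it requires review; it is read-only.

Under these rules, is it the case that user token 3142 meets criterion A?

No

Forward chaining from the given facts derives: is granted, satisfies condition P, is sandboxed, is from a trusted device, has an admin role, is authenticated, is in state F, targets a protected resource, is denied, has owner permission, is rate-limited, has attribute D.
Rules concluding "it meets criterion A": R7 needs "it satisfies condition H"; R21 needs "it has marker T" — none of these are established.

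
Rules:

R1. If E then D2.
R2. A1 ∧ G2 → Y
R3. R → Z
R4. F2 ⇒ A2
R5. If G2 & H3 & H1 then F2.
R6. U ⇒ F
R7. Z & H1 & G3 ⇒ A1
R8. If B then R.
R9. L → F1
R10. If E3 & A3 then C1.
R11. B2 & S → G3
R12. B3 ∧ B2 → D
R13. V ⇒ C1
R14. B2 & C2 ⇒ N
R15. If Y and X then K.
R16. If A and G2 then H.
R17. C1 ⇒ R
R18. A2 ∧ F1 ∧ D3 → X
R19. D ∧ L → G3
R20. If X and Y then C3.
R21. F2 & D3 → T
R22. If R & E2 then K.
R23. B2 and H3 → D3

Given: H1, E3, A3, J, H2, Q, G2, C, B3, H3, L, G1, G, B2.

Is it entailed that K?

F2  (by R5: G2, H3, H1)
F1  (by R9: L)
C1  (by R10: E3, A3)
D  (by R12: B3, B2)
R  (by R17: C1)
G3  (by R19: D, L)
D3  (by R23: B2, H3)
Z  (by R3: R)
A2  (by R4: F2)
A1  (by R7: Z, H1, G3)
X  (by R18: A2, F1, D3)
Y  (by R2: A1, G2)
K  (by R15: Y, X)

Yes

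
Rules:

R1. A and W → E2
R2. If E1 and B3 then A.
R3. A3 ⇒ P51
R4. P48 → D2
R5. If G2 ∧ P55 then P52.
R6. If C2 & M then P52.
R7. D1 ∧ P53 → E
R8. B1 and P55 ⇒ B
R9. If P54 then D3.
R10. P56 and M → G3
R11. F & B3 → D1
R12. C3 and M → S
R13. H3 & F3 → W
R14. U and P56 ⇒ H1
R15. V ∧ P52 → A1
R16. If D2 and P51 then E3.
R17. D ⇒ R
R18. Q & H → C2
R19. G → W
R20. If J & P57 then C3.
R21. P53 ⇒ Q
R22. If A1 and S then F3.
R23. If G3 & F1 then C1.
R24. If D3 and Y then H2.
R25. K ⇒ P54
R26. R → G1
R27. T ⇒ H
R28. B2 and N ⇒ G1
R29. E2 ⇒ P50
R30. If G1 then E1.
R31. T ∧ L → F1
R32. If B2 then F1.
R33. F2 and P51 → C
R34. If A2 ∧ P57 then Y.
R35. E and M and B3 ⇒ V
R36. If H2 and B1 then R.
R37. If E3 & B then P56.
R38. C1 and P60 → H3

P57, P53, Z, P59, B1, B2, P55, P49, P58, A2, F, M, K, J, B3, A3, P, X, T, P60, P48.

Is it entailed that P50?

P51  (by R3: A3)
D2  (by R4: P48)
B  (by R8: B1, P55)
D1  (by R11: F, B3)
E3  (by R16: D2, P51)
C3  (by R20: J, P57)
Q  (by R21: P53)
P54  (by R25: K)
H  (by R27: T)
F1  (by R32: B2)
Y  (by R34: A2, P57)
P56  (by R37: E3, B)
E  (by R7: D1, P53)
D3  (by R9: P54)
G3  (by R10: P56, M)
S  (by R12: C3, M)
C2  (by R18: Q, H)
C1  (by R23: G3, F1)
H2  (by R24: D3, Y)
V  (by R35: E, M, B3)
R  (by R36: H2, B1)
H3  (by R38: C1, P60)
P52  (by R6: C2, M)
A1  (by R15: V, P52)
F3  (by R22: A1, S)
G1  (by R26: R)
E1  (by R30: G1)
A  (by R2: E1, B3)
W  (by R13: H3, F3)
E2  (by R1: A, W)
P50  (by R29: E2)

Yes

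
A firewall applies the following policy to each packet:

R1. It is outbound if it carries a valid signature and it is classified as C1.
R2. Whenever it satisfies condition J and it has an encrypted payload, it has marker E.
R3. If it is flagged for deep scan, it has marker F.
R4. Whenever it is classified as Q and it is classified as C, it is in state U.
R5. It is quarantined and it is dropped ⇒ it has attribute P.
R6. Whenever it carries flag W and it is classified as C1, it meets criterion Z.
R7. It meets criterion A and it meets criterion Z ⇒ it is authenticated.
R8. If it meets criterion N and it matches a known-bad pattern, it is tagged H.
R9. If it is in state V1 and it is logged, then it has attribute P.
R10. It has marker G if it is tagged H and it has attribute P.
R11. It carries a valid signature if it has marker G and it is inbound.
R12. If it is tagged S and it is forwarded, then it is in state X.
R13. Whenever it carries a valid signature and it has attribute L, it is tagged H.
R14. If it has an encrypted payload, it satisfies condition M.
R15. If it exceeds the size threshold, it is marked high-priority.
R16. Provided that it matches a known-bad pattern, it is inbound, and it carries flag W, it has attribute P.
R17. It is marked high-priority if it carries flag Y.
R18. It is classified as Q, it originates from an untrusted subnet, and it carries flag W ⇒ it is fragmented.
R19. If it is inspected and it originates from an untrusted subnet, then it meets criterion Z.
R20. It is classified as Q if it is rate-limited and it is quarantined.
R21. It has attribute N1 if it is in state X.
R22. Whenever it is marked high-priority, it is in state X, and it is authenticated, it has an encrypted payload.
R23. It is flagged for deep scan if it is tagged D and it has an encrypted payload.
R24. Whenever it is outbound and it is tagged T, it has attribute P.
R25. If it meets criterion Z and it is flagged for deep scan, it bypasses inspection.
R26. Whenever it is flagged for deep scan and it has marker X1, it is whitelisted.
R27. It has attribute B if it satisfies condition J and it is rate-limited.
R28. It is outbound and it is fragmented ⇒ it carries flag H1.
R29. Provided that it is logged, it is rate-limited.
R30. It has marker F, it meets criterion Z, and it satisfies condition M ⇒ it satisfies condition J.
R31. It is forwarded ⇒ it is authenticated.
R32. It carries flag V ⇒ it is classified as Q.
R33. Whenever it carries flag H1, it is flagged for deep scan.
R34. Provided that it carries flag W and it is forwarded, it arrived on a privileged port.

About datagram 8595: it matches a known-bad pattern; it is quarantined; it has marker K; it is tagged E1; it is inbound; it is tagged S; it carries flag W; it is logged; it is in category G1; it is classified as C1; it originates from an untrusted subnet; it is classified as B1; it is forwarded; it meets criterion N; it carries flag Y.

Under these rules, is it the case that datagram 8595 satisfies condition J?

By R6 (it carries flag W, it is classified as C1): it meets criterion Z.
By R8 (it meets criterion N, it matches a known-bad pattern): it is tagged H.
By R12 (it is tagged S, it is forwarded): it is in state X.
By R16 (it matches a known-bad pattern, it is inbound, it carries flag W): it has attribute P.
By R17 (it carries flag Y): it is marked high-priority.
By R29 (it is logged): it is rate-limited.
By R31 (it is forwarded): it is authenticated.
By R10 (it is tagged H, it has attribute P): it has marker G.
By R11 (it has marker G, it is inbound): it carries a valid signature.
By R20 (it is rate-limited, it is quarantined): it is classified as Q.
By R22 (it is marked high-priority, it is in state X, it is authenticated): it has an encrypted payload.
By R1 (it carries a valid signature, it is classified as C1): it is outbound.
By R14 (it has an encrypted payload): it satisfies condition M.
By R18 (it is classified as Q, it originates from an untrusted subnet, it carries flag W): it is fragmented.
By R28 (it is outbound, it is fragmented): it carries flag H1.
By R33 (it carries flag H1): it is flagged for deep scan.
By R3 (it is flagged for deep scan): it has marker F.
By R30 (it has marker F, it meets criterion Z, it satisfies condition M): it satisfies condition J.

Yes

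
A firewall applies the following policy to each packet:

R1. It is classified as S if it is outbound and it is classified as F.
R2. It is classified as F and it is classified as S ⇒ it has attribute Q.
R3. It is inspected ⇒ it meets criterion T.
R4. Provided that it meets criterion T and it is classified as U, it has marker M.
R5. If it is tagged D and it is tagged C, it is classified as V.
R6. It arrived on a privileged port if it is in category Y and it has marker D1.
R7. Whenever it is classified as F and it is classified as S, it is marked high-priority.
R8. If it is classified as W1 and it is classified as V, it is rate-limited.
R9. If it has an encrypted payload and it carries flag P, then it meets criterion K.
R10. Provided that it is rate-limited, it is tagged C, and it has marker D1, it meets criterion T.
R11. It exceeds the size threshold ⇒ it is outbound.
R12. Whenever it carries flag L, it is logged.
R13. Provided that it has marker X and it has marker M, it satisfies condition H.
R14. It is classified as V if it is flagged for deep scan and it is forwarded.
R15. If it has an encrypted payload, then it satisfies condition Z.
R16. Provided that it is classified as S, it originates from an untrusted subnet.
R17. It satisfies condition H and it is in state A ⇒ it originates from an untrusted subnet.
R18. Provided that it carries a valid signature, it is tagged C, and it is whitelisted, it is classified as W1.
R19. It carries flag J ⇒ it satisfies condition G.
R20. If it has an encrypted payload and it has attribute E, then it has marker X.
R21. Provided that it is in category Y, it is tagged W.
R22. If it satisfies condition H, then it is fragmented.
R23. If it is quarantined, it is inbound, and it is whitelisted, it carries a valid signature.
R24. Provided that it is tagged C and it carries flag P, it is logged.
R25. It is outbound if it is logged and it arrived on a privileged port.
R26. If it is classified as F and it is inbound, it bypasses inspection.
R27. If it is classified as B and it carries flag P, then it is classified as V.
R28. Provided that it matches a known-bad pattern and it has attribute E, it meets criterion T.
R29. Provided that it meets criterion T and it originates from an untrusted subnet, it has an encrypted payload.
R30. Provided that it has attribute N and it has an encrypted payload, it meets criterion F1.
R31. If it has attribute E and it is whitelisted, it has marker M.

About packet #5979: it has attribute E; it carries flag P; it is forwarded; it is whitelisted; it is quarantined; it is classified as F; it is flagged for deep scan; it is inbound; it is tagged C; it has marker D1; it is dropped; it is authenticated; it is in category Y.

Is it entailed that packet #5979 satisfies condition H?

By R6 (it is in category Y, it has marker D1): it arrived on a privileged port.
By R14 (it is flagged for deep scan, it is forwarded): it is classified as V.
By R23 (it is quarantined, it is inbound, it is whitelisted): it carries a valid signature.
By R24 (it is tagged C, it carries flag P): it is logged.
By R25 (it is logged, it arrived on a privileged port): it is outbound.
By R31 (it has attribute E, it is whitelisted): it has marker M.
By R1 (it is outbound, it is classified as F): it is classified as S.
By R16 (it is classified as S): it originates from an untrusted subnet.
By R18 (it carries a valid signature, it is tagged C, it is whitelisted): it is classified as W1.
By R8 (it is classified as W1, it is classified as V): it is rate-limited.
By R10 (it is rate-limited, it is tagged C, it has marker D1): it meets criterion T.
By R29 (it meets criterion T, it originates from an untrusted subnet): it has an encrypted payload.
By R20 (it has an encrypted payload, it has attribute E): it has marker X.
By R13 (it has marker X, it has marker M): it satisfies condition H.

Yes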